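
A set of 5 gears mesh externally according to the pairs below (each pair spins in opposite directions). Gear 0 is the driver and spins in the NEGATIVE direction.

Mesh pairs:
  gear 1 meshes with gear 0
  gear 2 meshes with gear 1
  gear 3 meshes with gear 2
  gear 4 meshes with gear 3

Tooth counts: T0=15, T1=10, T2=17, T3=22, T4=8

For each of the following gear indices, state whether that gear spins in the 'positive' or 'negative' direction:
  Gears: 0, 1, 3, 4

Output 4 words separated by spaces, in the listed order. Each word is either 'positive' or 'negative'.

Gear 0 (driver): negative (depth 0)
  gear 1: meshes with gear 0 -> depth 1 -> positive (opposite of gear 0)
  gear 2: meshes with gear 1 -> depth 2 -> negative (opposite of gear 1)
  gear 3: meshes with gear 2 -> depth 3 -> positive (opposite of gear 2)
  gear 4: meshes with gear 3 -> depth 4 -> negative (opposite of gear 3)
Queried indices 0, 1, 3, 4 -> negative, positive, positive, negative

Answer: negative positive positive negative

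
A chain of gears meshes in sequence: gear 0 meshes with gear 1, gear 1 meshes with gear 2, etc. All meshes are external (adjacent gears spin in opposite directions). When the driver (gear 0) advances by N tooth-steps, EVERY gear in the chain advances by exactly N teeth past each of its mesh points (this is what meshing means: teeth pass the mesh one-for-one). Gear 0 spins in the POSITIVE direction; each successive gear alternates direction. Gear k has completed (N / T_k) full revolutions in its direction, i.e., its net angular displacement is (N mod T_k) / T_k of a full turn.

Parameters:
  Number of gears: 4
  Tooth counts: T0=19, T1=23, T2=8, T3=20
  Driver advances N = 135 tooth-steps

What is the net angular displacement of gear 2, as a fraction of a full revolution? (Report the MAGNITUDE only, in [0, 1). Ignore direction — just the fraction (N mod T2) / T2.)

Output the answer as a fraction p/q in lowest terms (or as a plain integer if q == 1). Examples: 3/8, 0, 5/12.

Chain of 4 gears, tooth counts: [19, 23, 8, 20]
  gear 0: T0=19, direction=positive, advance = 135 mod 19 = 2 teeth = 2/19 turn
  gear 1: T1=23, direction=negative, advance = 135 mod 23 = 20 teeth = 20/23 turn
  gear 2: T2=8, direction=positive, advance = 135 mod 8 = 7 teeth = 7/8 turn
  gear 3: T3=20, direction=negative, advance = 135 mod 20 = 15 teeth = 15/20 turn
Gear 2: 135 mod 8 = 7
Fraction = 7 / 8 = 7/8 (gcd(7,8)=1) = 7/8

Answer: 7/8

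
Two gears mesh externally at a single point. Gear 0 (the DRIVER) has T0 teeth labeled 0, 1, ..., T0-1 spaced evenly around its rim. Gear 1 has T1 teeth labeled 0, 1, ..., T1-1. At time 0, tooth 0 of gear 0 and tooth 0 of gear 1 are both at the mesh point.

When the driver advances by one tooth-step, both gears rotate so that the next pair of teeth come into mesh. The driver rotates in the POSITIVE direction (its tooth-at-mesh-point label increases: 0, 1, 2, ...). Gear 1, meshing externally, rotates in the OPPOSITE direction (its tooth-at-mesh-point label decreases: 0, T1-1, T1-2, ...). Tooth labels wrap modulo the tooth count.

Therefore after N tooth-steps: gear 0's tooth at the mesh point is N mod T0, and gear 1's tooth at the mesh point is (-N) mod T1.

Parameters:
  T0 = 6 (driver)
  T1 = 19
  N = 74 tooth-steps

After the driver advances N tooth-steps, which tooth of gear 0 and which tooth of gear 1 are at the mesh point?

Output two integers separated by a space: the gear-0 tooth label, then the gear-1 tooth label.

Answer: 2 2

Derivation:
Gear 0 (driver, T0=6): tooth at mesh = N mod T0
  74 = 12 * 6 + 2, so 74 mod 6 = 2
  gear 0 tooth = 2
Gear 1 (driven, T1=19): tooth at mesh = (-N) mod T1
  74 = 3 * 19 + 17, so 74 mod 19 = 17
  (-74) mod 19 = (-17) mod 19 = 19 - 17 = 2
Mesh after 74 steps: gear-0 tooth 2 meets gear-1 tooth 2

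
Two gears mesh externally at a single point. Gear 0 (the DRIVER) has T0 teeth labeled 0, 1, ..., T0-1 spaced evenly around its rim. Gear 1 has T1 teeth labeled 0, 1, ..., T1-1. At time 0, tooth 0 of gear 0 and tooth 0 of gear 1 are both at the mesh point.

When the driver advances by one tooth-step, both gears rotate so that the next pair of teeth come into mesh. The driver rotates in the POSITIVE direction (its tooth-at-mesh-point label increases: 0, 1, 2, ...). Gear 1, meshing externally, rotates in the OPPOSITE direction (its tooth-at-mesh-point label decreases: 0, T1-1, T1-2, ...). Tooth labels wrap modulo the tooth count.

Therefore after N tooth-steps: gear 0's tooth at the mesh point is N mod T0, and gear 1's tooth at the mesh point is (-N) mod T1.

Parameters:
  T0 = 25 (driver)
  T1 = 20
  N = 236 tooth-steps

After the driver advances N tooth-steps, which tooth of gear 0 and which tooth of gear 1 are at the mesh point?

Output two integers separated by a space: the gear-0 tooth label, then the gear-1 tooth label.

Gear 0 (driver, T0=25): tooth at mesh = N mod T0
  236 = 9 * 25 + 11, so 236 mod 25 = 11
  gear 0 tooth = 11
Gear 1 (driven, T1=20): tooth at mesh = (-N) mod T1
  236 = 11 * 20 + 16, so 236 mod 20 = 16
  (-236) mod 20 = (-16) mod 20 = 20 - 16 = 4
Mesh after 236 steps: gear-0 tooth 11 meets gear-1 tooth 4

Answer: 11 4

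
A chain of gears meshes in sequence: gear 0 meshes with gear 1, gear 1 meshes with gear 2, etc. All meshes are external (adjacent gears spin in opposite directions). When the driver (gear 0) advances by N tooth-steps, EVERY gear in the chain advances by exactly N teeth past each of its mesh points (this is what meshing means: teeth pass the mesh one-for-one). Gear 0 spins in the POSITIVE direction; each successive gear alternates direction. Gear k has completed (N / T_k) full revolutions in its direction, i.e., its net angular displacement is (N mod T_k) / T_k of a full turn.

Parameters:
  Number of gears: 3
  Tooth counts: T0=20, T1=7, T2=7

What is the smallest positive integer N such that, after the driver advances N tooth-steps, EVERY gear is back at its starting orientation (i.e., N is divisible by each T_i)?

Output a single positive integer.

Gear k returns to start when N is a multiple of T_k.
All gears at start simultaneously when N is a common multiple of [20, 7, 7]; the smallest such N is lcm(20, 7, 7).
Start: lcm = T0 = 20
Fold in T1=7: gcd(20, 7) = 1; lcm(20, 7) = 20 * 7 / 1 = 140 / 1 = 140
Fold in T2=7: gcd(140, 7) = 7; lcm(140, 7) = 140 * 7 / 7 = 980 / 7 = 140
Full cycle length = 140

Answer: 140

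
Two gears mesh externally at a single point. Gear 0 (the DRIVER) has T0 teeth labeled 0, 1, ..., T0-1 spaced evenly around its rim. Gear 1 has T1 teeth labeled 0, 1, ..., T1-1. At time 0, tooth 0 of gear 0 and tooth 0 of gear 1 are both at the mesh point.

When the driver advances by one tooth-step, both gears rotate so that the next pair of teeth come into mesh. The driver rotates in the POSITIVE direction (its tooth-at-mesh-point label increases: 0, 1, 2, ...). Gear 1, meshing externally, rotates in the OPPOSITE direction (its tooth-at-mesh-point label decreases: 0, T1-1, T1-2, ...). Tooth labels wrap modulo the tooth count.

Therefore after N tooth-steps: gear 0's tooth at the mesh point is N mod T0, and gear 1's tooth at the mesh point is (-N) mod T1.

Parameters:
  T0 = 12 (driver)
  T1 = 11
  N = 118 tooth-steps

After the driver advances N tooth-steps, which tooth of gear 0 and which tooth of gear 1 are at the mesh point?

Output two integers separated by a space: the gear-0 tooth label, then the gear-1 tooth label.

Gear 0 (driver, T0=12): tooth at mesh = N mod T0
  118 = 9 * 12 + 10, so 118 mod 12 = 10
  gear 0 tooth = 10
Gear 1 (driven, T1=11): tooth at mesh = (-N) mod T1
  118 = 10 * 11 + 8, so 118 mod 11 = 8
  (-118) mod 11 = (-8) mod 11 = 11 - 8 = 3
Mesh after 118 steps: gear-0 tooth 10 meets gear-1 tooth 3

Answer: 10 3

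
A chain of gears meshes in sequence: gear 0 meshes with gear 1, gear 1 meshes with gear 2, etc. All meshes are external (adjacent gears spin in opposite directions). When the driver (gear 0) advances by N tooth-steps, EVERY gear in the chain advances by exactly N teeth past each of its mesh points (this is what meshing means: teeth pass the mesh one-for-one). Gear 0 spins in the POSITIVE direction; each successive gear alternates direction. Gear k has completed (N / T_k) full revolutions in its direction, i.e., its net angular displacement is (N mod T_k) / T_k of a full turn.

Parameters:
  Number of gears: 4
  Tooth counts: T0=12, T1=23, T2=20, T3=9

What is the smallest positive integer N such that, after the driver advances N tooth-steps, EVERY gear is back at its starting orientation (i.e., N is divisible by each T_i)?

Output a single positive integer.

Gear k returns to start when N is a multiple of T_k.
All gears at start simultaneously when N is a common multiple of [12, 23, 20, 9]; the smallest such N is lcm(12, 23, 20, 9).
Start: lcm = T0 = 12
Fold in T1=23: gcd(12, 23) = 1; lcm(12, 23) = 12 * 23 / 1 = 276 / 1 = 276
Fold in T2=20: gcd(276, 20) = 4; lcm(276, 20) = 276 * 20 / 4 = 5520 / 4 = 1380
Fold in T3=9: gcd(1380, 9) = 3; lcm(1380, 9) = 1380 * 9 / 3 = 12420 / 3 = 4140
Full cycle length = 4140

Answer: 4140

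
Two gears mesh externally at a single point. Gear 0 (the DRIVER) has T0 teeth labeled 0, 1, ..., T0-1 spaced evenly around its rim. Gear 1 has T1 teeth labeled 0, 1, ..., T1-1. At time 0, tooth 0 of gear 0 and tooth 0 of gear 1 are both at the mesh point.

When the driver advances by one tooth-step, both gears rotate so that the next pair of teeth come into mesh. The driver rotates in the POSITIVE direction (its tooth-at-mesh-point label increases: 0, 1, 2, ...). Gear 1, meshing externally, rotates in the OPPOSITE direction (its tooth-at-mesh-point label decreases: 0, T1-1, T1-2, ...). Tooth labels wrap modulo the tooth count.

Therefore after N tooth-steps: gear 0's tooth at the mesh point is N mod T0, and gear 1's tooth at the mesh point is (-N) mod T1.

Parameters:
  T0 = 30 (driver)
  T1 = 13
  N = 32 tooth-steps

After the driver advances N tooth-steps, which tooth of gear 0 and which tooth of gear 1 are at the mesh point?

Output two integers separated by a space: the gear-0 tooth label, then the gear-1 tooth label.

Answer: 2 7

Derivation:
Gear 0 (driver, T0=30): tooth at mesh = N mod T0
  32 = 1 * 30 + 2, so 32 mod 30 = 2
  gear 0 tooth = 2
Gear 1 (driven, T1=13): tooth at mesh = (-N) mod T1
  32 = 2 * 13 + 6, so 32 mod 13 = 6
  (-32) mod 13 = (-6) mod 13 = 13 - 6 = 7
Mesh after 32 steps: gear-0 tooth 2 meets gear-1 tooth 7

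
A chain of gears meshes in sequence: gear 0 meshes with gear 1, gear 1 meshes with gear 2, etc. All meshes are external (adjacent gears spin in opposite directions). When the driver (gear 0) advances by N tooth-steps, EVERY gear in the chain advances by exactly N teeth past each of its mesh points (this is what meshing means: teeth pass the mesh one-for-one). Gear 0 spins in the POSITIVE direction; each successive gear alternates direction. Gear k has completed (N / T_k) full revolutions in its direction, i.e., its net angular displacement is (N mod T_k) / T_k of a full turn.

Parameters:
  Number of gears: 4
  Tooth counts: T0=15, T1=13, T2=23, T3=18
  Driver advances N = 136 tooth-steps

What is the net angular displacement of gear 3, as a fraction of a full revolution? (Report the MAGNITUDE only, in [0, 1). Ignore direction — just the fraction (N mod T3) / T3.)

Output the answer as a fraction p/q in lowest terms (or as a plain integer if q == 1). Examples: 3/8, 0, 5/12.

Answer: 5/9

Derivation:
Chain of 4 gears, tooth counts: [15, 13, 23, 18]
  gear 0: T0=15, direction=positive, advance = 136 mod 15 = 1 teeth = 1/15 turn
  gear 1: T1=13, direction=negative, advance = 136 mod 13 = 6 teeth = 6/13 turn
  gear 2: T2=23, direction=positive, advance = 136 mod 23 = 21 teeth = 21/23 turn
  gear 3: T3=18, direction=negative, advance = 136 mod 18 = 10 teeth = 10/18 turn
Gear 3: 136 mod 18 = 10
Fraction = 10 / 18 = 5/9 (gcd(10,18)=2) = 5/9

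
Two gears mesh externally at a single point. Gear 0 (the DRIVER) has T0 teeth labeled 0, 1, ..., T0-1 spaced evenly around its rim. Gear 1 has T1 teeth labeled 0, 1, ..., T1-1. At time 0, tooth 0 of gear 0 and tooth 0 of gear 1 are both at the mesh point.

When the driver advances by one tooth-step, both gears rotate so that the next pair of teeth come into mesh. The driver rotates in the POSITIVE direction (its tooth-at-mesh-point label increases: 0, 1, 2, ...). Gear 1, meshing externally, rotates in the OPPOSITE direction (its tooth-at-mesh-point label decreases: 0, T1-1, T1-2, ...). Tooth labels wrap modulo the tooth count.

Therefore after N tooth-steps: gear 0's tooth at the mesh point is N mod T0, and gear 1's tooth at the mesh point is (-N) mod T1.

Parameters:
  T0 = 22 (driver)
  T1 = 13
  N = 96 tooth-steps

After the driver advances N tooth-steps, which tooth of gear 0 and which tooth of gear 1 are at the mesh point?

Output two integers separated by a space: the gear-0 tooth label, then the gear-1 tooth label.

Gear 0 (driver, T0=22): tooth at mesh = N mod T0
  96 = 4 * 22 + 8, so 96 mod 22 = 8
  gear 0 tooth = 8
Gear 1 (driven, T1=13): tooth at mesh = (-N) mod T1
  96 = 7 * 13 + 5, so 96 mod 13 = 5
  (-96) mod 13 = (-5) mod 13 = 13 - 5 = 8
Mesh after 96 steps: gear-0 tooth 8 meets gear-1 tooth 8

Answer: 8 8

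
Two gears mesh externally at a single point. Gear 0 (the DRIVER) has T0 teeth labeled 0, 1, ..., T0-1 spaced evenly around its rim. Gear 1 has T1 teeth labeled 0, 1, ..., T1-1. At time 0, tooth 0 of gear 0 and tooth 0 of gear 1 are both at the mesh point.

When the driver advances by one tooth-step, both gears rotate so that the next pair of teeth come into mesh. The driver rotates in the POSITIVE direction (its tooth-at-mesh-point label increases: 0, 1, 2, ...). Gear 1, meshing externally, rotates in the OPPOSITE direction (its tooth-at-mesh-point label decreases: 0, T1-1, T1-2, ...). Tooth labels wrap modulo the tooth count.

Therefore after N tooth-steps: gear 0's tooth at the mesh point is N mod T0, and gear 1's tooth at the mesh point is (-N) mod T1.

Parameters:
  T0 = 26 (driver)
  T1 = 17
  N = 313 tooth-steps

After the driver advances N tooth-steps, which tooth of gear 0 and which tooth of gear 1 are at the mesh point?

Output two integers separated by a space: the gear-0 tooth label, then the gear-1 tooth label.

Answer: 1 10

Derivation:
Gear 0 (driver, T0=26): tooth at mesh = N mod T0
  313 = 12 * 26 + 1, so 313 mod 26 = 1
  gear 0 tooth = 1
Gear 1 (driven, T1=17): tooth at mesh = (-N) mod T1
  313 = 18 * 17 + 7, so 313 mod 17 = 7
  (-313) mod 17 = (-7) mod 17 = 17 - 7 = 10
Mesh after 313 steps: gear-0 tooth 1 meets gear-1 tooth 10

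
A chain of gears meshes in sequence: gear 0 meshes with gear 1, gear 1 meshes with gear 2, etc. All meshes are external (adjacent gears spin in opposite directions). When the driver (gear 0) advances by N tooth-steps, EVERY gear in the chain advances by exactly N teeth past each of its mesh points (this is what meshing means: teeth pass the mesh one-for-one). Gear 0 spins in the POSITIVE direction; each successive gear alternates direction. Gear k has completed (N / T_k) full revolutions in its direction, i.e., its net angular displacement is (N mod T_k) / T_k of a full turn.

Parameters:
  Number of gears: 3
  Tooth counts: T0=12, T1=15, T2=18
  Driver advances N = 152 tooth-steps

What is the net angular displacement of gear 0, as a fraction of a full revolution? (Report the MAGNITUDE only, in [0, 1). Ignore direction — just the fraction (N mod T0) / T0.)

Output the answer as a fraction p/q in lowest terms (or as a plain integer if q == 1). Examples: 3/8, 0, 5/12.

Chain of 3 gears, tooth counts: [12, 15, 18]
  gear 0: T0=12, direction=positive, advance = 152 mod 12 = 8 teeth = 8/12 turn
  gear 1: T1=15, direction=negative, advance = 152 mod 15 = 2 teeth = 2/15 turn
  gear 2: T2=18, direction=positive, advance = 152 mod 18 = 8 teeth = 8/18 turn
Gear 0: 152 mod 12 = 8
Fraction = 8 / 12 = 2/3 (gcd(8,12)=4) = 2/3

Answer: 2/3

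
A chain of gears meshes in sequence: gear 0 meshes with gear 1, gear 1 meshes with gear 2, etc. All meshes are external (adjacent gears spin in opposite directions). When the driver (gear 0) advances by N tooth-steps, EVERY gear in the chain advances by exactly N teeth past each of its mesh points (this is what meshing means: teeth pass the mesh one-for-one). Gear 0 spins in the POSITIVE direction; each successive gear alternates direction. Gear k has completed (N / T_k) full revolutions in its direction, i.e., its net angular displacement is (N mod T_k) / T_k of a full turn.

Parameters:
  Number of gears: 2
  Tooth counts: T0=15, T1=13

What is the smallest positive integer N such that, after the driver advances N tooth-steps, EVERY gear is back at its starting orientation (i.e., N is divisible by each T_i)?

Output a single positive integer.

Gear k returns to start when N is a multiple of T_k.
All gears at start simultaneously when N is a common multiple of [15, 13]; the smallest such N is lcm(15, 13).
Start: lcm = T0 = 15
Fold in T1=13: gcd(15, 13) = 1; lcm(15, 13) = 15 * 13 / 1 = 195 / 1 = 195
Full cycle length = 195

Answer: 195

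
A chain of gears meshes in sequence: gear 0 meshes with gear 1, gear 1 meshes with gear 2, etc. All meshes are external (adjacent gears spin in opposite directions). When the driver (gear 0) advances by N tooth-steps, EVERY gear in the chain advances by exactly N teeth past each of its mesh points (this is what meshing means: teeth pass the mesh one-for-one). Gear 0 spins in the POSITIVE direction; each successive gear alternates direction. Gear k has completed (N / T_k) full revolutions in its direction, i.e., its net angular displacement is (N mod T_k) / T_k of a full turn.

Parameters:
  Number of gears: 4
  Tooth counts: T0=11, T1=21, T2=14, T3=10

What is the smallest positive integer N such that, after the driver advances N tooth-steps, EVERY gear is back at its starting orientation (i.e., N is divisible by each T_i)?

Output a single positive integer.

Answer: 2310

Derivation:
Gear k returns to start when N is a multiple of T_k.
All gears at start simultaneously when N is a common multiple of [11, 21, 14, 10]; the smallest such N is lcm(11, 21, 14, 10).
Start: lcm = T0 = 11
Fold in T1=21: gcd(11, 21) = 1; lcm(11, 21) = 11 * 21 / 1 = 231 / 1 = 231
Fold in T2=14: gcd(231, 14) = 7; lcm(231, 14) = 231 * 14 / 7 = 3234 / 7 = 462
Fold in T3=10: gcd(462, 10) = 2; lcm(462, 10) = 462 * 10 / 2 = 4620 / 2 = 2310
Full cycle length = 2310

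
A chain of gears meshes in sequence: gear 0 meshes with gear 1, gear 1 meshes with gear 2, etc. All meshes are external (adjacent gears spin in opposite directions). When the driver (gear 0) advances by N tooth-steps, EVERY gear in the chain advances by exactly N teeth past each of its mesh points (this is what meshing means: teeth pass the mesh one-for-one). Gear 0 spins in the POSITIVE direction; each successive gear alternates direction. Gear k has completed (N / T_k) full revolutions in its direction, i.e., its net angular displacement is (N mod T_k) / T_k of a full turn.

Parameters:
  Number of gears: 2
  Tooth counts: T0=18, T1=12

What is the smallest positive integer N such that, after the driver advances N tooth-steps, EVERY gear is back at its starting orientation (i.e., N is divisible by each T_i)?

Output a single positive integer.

Answer: 36

Derivation:
Gear k returns to start when N is a multiple of T_k.
All gears at start simultaneously when N is a common multiple of [18, 12]; the smallest such N is lcm(18, 12).
Start: lcm = T0 = 18
Fold in T1=12: gcd(18, 12) = 6; lcm(18, 12) = 18 * 12 / 6 = 216 / 6 = 36
Full cycle length = 36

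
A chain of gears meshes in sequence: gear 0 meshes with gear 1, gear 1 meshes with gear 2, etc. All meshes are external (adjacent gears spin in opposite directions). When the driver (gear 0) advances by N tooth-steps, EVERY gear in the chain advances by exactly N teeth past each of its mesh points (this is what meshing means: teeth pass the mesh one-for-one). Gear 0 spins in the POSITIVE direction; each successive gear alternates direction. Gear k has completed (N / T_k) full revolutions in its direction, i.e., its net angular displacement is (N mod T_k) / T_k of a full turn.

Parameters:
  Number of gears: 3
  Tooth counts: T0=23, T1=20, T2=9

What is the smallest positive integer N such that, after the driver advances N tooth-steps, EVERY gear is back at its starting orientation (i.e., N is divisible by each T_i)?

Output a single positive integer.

Answer: 4140

Derivation:
Gear k returns to start when N is a multiple of T_k.
All gears at start simultaneously when N is a common multiple of [23, 20, 9]; the smallest such N is lcm(23, 20, 9).
Start: lcm = T0 = 23
Fold in T1=20: gcd(23, 20) = 1; lcm(23, 20) = 23 * 20 / 1 = 460 / 1 = 460
Fold in T2=9: gcd(460, 9) = 1; lcm(460, 9) = 460 * 9 / 1 = 4140 / 1 = 4140
Full cycle length = 4140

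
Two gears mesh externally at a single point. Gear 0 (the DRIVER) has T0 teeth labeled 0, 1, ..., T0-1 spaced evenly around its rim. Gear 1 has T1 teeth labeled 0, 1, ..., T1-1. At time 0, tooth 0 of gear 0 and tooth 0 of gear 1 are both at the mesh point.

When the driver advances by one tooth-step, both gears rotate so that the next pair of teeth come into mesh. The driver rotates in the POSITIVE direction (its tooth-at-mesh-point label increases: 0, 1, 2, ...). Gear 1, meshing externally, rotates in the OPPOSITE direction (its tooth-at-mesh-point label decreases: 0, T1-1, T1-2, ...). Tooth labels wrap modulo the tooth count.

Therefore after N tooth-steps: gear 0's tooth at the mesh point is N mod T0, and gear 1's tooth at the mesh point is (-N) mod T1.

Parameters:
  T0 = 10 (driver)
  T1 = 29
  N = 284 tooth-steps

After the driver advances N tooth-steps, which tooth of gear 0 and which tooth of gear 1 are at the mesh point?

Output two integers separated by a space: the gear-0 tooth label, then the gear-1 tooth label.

Answer: 4 6

Derivation:
Gear 0 (driver, T0=10): tooth at mesh = N mod T0
  284 = 28 * 10 + 4, so 284 mod 10 = 4
  gear 0 tooth = 4
Gear 1 (driven, T1=29): tooth at mesh = (-N) mod T1
  284 = 9 * 29 + 23, so 284 mod 29 = 23
  (-284) mod 29 = (-23) mod 29 = 29 - 23 = 6
Mesh after 284 steps: gear-0 tooth 4 meets gear-1 tooth 6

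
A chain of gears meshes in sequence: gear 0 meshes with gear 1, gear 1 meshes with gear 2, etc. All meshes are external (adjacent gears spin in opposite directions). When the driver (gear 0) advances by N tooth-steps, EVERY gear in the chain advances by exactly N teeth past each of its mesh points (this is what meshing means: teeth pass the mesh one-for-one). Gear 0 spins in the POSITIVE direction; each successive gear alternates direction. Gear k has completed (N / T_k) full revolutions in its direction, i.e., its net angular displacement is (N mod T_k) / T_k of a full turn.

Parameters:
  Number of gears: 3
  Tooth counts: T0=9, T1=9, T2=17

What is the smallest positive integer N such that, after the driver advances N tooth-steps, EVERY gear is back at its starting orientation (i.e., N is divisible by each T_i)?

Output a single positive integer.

Answer: 153

Derivation:
Gear k returns to start when N is a multiple of T_k.
All gears at start simultaneously when N is a common multiple of [9, 9, 17]; the smallest such N is lcm(9, 9, 17).
Start: lcm = T0 = 9
Fold in T1=9: gcd(9, 9) = 9; lcm(9, 9) = 9 * 9 / 9 = 81 / 9 = 9
Fold in T2=17: gcd(9, 17) = 1; lcm(9, 17) = 9 * 17 / 1 = 153 / 1 = 153
Full cycle length = 153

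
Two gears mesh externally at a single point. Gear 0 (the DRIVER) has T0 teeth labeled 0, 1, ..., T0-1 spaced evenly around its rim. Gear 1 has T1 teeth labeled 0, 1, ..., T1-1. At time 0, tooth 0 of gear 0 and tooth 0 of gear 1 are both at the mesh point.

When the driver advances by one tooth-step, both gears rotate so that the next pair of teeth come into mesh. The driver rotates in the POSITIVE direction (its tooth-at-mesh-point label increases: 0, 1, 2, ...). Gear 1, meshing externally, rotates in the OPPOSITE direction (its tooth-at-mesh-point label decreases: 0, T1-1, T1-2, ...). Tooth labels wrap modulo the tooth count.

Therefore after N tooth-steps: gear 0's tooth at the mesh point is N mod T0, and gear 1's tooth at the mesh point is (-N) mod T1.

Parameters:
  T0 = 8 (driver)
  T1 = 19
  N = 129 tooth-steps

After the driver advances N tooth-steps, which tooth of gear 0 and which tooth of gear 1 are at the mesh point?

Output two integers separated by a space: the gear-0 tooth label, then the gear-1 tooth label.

Gear 0 (driver, T0=8): tooth at mesh = N mod T0
  129 = 16 * 8 + 1, so 129 mod 8 = 1
  gear 0 tooth = 1
Gear 1 (driven, T1=19): tooth at mesh = (-N) mod T1
  129 = 6 * 19 + 15, so 129 mod 19 = 15
  (-129) mod 19 = (-15) mod 19 = 19 - 15 = 4
Mesh after 129 steps: gear-0 tooth 1 meets gear-1 tooth 4

Answer: 1 4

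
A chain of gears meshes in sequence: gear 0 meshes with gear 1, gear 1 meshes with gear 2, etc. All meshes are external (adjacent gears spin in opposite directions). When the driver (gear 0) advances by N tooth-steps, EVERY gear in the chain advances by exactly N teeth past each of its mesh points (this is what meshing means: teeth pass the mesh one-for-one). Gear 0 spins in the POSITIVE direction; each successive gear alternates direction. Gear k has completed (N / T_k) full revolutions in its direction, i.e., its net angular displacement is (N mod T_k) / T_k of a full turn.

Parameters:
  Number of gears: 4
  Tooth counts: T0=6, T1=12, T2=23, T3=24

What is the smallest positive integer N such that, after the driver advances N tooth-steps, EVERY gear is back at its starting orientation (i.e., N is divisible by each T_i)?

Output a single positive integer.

Answer: 552

Derivation:
Gear k returns to start when N is a multiple of T_k.
All gears at start simultaneously when N is a common multiple of [6, 12, 23, 24]; the smallest such N is lcm(6, 12, 23, 24).
Start: lcm = T0 = 6
Fold in T1=12: gcd(6, 12) = 6; lcm(6, 12) = 6 * 12 / 6 = 72 / 6 = 12
Fold in T2=23: gcd(12, 23) = 1; lcm(12, 23) = 12 * 23 / 1 = 276 / 1 = 276
Fold in T3=24: gcd(276, 24) = 12; lcm(276, 24) = 276 * 24 / 12 = 6624 / 12 = 552
Full cycle length = 552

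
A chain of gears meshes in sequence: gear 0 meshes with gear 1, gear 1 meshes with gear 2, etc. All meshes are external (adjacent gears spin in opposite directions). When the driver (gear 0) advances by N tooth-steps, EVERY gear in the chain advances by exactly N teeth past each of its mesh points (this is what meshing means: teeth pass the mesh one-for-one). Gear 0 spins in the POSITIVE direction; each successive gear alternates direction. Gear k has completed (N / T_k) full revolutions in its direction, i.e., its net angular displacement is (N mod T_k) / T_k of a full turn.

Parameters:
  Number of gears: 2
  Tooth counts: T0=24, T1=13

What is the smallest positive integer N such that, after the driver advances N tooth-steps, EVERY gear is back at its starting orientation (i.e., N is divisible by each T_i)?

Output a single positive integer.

Answer: 312

Derivation:
Gear k returns to start when N is a multiple of T_k.
All gears at start simultaneously when N is a common multiple of [24, 13]; the smallest such N is lcm(24, 13).
Start: lcm = T0 = 24
Fold in T1=13: gcd(24, 13) = 1; lcm(24, 13) = 24 * 13 / 1 = 312 / 1 = 312
Full cycle length = 312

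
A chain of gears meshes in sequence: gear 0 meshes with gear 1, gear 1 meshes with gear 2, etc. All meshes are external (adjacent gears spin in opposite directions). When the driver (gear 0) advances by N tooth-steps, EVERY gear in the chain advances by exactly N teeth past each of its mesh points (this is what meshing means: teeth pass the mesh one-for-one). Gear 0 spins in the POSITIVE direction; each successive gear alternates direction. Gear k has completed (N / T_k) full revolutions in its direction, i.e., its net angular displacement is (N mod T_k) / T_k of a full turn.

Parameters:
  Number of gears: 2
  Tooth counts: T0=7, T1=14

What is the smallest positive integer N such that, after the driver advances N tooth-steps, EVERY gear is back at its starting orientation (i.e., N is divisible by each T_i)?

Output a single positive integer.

Gear k returns to start when N is a multiple of T_k.
All gears at start simultaneously when N is a common multiple of [7, 14]; the smallest such N is lcm(7, 14).
Start: lcm = T0 = 7
Fold in T1=14: gcd(7, 14) = 7; lcm(7, 14) = 7 * 14 / 7 = 98 / 7 = 14
Full cycle length = 14

Answer: 14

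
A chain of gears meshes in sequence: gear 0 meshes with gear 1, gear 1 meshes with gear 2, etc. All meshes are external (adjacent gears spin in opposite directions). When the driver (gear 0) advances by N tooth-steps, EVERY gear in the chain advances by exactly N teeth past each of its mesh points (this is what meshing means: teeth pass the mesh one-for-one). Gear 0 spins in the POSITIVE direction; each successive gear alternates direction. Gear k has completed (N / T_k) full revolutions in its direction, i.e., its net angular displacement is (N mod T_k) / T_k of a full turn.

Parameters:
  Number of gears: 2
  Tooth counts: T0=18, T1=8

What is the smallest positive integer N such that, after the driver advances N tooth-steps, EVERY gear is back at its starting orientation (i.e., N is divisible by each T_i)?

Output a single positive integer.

Gear k returns to start when N is a multiple of T_k.
All gears at start simultaneously when N is a common multiple of [18, 8]; the smallest such N is lcm(18, 8).
Start: lcm = T0 = 18
Fold in T1=8: gcd(18, 8) = 2; lcm(18, 8) = 18 * 8 / 2 = 144 / 2 = 72
Full cycle length = 72

Answer: 72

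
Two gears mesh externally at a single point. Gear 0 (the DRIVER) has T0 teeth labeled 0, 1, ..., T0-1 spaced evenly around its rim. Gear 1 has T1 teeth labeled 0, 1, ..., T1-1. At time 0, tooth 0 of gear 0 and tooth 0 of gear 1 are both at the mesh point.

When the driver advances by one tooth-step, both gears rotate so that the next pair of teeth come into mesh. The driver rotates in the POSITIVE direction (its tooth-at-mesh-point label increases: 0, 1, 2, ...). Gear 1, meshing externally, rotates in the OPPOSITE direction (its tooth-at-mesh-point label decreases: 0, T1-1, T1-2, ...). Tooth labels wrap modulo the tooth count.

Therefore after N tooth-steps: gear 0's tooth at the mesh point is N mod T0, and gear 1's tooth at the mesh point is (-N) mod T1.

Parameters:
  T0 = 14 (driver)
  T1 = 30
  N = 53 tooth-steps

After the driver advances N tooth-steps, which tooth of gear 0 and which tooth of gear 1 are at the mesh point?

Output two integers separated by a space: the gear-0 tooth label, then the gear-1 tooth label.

Answer: 11 7

Derivation:
Gear 0 (driver, T0=14): tooth at mesh = N mod T0
  53 = 3 * 14 + 11, so 53 mod 14 = 11
  gear 0 tooth = 11
Gear 1 (driven, T1=30): tooth at mesh = (-N) mod T1
  53 = 1 * 30 + 23, so 53 mod 30 = 23
  (-53) mod 30 = (-23) mod 30 = 30 - 23 = 7
Mesh after 53 steps: gear-0 tooth 11 meets gear-1 tooth 7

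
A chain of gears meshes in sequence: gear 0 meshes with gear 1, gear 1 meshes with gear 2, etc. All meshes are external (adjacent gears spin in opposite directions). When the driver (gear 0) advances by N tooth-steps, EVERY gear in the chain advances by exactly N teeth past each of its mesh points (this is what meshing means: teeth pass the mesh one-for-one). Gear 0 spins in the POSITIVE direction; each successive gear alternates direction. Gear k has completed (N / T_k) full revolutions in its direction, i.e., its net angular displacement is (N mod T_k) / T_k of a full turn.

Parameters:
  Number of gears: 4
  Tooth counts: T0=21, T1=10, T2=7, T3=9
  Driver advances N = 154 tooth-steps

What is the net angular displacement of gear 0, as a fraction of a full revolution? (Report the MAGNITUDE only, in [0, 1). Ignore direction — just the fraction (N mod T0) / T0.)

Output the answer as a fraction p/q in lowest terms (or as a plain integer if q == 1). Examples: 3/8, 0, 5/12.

Answer: 1/3

Derivation:
Chain of 4 gears, tooth counts: [21, 10, 7, 9]
  gear 0: T0=21, direction=positive, advance = 154 mod 21 = 7 teeth = 7/21 turn
  gear 1: T1=10, direction=negative, advance = 154 mod 10 = 4 teeth = 4/10 turn
  gear 2: T2=7, direction=positive, advance = 154 mod 7 = 0 teeth = 0/7 turn
  gear 3: T3=9, direction=negative, advance = 154 mod 9 = 1 teeth = 1/9 turn
Gear 0: 154 mod 21 = 7
Fraction = 7 / 21 = 1/3 (gcd(7,21)=7) = 1/3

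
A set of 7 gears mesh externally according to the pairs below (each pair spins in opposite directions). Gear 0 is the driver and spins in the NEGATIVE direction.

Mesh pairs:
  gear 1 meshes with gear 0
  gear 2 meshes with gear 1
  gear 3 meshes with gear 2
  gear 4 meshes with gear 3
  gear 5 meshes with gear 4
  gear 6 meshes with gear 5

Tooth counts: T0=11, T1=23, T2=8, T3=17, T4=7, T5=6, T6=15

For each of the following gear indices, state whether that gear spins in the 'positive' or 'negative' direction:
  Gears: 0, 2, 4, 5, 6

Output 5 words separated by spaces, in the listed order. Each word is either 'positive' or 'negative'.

Answer: negative negative negative positive negative

Derivation:
Gear 0 (driver): negative (depth 0)
  gear 1: meshes with gear 0 -> depth 1 -> positive (opposite of gear 0)
  gear 2: meshes with gear 1 -> depth 2 -> negative (opposite of gear 1)
  gear 3: meshes with gear 2 -> depth 3 -> positive (opposite of gear 2)
  gear 4: meshes with gear 3 -> depth 4 -> negative (opposite of gear 3)
  gear 5: meshes with gear 4 -> depth 5 -> positive (opposite of gear 4)
  gear 6: meshes with gear 5 -> depth 6 -> negative (opposite of gear 5)
Queried indices 0, 2, 4, 5, 6 -> negative, negative, negative, positive, negative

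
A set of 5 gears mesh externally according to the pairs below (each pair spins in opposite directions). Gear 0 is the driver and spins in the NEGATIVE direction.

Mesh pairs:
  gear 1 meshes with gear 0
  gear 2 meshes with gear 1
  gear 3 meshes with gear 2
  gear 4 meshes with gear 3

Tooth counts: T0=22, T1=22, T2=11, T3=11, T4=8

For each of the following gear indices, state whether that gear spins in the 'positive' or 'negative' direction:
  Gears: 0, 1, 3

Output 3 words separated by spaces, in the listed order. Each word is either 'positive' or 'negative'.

Answer: negative positive positive

Derivation:
Gear 0 (driver): negative (depth 0)
  gear 1: meshes with gear 0 -> depth 1 -> positive (opposite of gear 0)
  gear 2: meshes with gear 1 -> depth 2 -> negative (opposite of gear 1)
  gear 3: meshes with gear 2 -> depth 3 -> positive (opposite of gear 2)
  gear 4: meshes with gear 3 -> depth 4 -> negative (opposite of gear 3)
Queried indices 0, 1, 3 -> negative, positive, positive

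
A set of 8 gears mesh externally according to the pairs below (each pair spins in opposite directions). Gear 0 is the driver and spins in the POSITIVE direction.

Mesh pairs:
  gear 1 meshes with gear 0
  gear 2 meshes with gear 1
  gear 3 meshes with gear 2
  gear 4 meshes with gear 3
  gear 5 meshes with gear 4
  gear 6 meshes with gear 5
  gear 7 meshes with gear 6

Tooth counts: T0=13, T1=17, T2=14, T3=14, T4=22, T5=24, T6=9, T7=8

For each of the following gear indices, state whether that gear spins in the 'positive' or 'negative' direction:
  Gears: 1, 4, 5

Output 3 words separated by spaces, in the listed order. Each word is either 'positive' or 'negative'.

Gear 0 (driver): positive (depth 0)
  gear 1: meshes with gear 0 -> depth 1 -> negative (opposite of gear 0)
  gear 2: meshes with gear 1 -> depth 2 -> positive (opposite of gear 1)
  gear 3: meshes with gear 2 -> depth 3 -> negative (opposite of gear 2)
  gear 4: meshes with gear 3 -> depth 4 -> positive (opposite of gear 3)
  gear 5: meshes with gear 4 -> depth 5 -> negative (opposite of gear 4)
  gear 6: meshes with gear 5 -> depth 6 -> positive (opposite of gear 5)
  gear 7: meshes with gear 6 -> depth 7 -> negative (opposite of gear 6)
Queried indices 1, 4, 5 -> negative, positive, negative

Answer: negative positive negative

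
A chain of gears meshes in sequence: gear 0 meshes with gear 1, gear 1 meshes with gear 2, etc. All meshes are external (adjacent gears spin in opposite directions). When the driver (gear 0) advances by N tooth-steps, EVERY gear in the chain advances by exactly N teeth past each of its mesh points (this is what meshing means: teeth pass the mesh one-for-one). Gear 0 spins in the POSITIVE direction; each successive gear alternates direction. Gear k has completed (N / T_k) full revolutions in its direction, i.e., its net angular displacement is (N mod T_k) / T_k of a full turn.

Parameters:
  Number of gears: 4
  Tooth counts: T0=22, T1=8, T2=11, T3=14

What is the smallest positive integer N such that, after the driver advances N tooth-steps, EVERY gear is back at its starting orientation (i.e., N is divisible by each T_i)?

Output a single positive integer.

Answer: 616

Derivation:
Gear k returns to start when N is a multiple of T_k.
All gears at start simultaneously when N is a common multiple of [22, 8, 11, 14]; the smallest such N is lcm(22, 8, 11, 14).
Start: lcm = T0 = 22
Fold in T1=8: gcd(22, 8) = 2; lcm(22, 8) = 22 * 8 / 2 = 176 / 2 = 88
Fold in T2=11: gcd(88, 11) = 11; lcm(88, 11) = 88 * 11 / 11 = 968 / 11 = 88
Fold in T3=14: gcd(88, 14) = 2; lcm(88, 14) = 88 * 14 / 2 = 1232 / 2 = 616
Full cycle length = 616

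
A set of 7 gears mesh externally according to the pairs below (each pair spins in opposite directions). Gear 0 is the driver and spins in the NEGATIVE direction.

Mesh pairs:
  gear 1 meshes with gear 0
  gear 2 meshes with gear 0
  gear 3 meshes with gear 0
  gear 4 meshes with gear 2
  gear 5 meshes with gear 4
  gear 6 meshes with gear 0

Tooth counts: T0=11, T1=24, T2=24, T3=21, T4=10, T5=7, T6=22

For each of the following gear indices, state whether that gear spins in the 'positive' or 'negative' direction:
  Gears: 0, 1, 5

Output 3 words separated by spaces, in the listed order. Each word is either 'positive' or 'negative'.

Answer: negative positive positive

Derivation:
Gear 0 (driver): negative (depth 0)
  gear 1: meshes with gear 0 -> depth 1 -> positive (opposite of gear 0)
  gear 2: meshes with gear 0 -> depth 1 -> positive (opposite of gear 0)
  gear 3: meshes with gear 0 -> depth 1 -> positive (opposite of gear 0)
  gear 4: meshes with gear 2 -> depth 2 -> negative (opposite of gear 2)
  gear 5: meshes with gear 4 -> depth 3 -> positive (opposite of gear 4)
  gear 6: meshes with gear 0 -> depth 1 -> positive (opposite of gear 0)
Queried indices 0, 1, 5 -> negative, positive, positive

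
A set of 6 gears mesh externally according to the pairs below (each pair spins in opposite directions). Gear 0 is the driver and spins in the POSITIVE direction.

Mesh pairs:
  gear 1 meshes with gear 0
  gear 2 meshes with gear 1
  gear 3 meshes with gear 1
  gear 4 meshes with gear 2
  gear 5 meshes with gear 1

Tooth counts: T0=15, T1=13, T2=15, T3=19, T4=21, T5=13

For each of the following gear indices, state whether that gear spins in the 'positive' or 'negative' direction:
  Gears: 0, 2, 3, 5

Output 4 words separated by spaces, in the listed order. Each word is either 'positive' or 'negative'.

Answer: positive positive positive positive

Derivation:
Gear 0 (driver): positive (depth 0)
  gear 1: meshes with gear 0 -> depth 1 -> negative (opposite of gear 0)
  gear 2: meshes with gear 1 -> depth 2 -> positive (opposite of gear 1)
  gear 3: meshes with gear 1 -> depth 2 -> positive (opposite of gear 1)
  gear 4: meshes with gear 2 -> depth 3 -> negative (opposite of gear 2)
  gear 5: meshes with gear 1 -> depth 2 -> positive (opposite of gear 1)
Queried indices 0, 2, 3, 5 -> positive, positive, positive, positive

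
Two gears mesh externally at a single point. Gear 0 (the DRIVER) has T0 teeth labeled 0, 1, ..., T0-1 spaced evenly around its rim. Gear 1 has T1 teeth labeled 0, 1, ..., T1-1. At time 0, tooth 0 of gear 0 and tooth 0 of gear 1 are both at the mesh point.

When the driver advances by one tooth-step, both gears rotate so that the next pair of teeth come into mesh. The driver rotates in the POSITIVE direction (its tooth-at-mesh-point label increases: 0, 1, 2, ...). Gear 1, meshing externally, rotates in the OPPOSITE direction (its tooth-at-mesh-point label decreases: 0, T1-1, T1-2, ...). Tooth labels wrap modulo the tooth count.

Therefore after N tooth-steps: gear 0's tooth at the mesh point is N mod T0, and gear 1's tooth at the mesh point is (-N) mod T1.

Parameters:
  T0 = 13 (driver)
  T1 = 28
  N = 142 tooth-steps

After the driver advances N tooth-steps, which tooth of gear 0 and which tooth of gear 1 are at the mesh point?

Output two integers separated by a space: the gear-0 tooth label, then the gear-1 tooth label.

Gear 0 (driver, T0=13): tooth at mesh = N mod T0
  142 = 10 * 13 + 12, so 142 mod 13 = 12
  gear 0 tooth = 12
Gear 1 (driven, T1=28): tooth at mesh = (-N) mod T1
  142 = 5 * 28 + 2, so 142 mod 28 = 2
  (-142) mod 28 = (-2) mod 28 = 28 - 2 = 26
Mesh after 142 steps: gear-0 tooth 12 meets gear-1 tooth 26

Answer: 12 26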